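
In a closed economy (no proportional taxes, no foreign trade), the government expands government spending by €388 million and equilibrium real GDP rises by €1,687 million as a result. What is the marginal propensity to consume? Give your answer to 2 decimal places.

Implied spending multiplier k = ΔY/ΔG = 1,687/388 ≈ 4.3479.
Since k = 1/(1 − MPC), MPC = 1 − 1/k = 1 − ΔG/ΔY = 1 − 388/1,687 ≈ 0.77.

0.77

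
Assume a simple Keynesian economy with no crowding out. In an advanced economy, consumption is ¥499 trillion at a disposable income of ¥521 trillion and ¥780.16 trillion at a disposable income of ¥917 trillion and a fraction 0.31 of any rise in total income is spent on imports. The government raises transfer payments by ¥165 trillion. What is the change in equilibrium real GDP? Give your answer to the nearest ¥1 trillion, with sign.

MPC = ΔC/ΔYd = (780.16 − 499)/(917 − 521) = 281.16/396 = 0.71.
The transfer change shifts disposable income by +¥165 trillion, so first-round consumption changes by c·ΔTR = 0.71 × (+¥165 trillion) = +¥117.15 trillion.
Expenditure multiplier = 1/(1 − c + m) = 1/(1 − 0.71 + 0.31) = 1/0.6 ≈ 1.667.
The transfer multiplier is c × k ≈ 1.183, so ΔY = k × (c·ΔTR) = (+¥117.15 trillion) / 0.6 ≈ +¥195 trillion.

+¥195 trillion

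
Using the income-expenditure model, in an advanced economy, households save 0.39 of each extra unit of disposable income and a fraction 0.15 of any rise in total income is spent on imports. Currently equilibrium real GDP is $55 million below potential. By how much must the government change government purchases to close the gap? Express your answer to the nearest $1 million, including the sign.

MPC = 1 − MPS = 1 − 0.39 = 0.61.
Spending multiplier = 1/(1 − c + m) = 1/(1 − 0.61 + 0.15) = 1/0.54 ≈ 1.852.
Need ΔY = +$55 million, so ΔG = ΔY/k = (+$55 million) × 0.54 ≈ +$30 million.
The government should increase government purchases by $30 million.

+$30 million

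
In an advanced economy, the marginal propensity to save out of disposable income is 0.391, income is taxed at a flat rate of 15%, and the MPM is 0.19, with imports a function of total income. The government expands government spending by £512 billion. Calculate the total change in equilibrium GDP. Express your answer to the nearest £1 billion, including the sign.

MPC = 1 − MPS = 1 − 0.391 = 0.609.
Government-spending multiplier = 1/(1 − c(1−t) + m) = 1/(1 − 0.609×0.85 + 0.19) = 1/0.67235 ≈ 1.487.
ΔY = k × ΔG = (+£512 billion) / 0.67235 ≈ +£762 billion.

+£762 billion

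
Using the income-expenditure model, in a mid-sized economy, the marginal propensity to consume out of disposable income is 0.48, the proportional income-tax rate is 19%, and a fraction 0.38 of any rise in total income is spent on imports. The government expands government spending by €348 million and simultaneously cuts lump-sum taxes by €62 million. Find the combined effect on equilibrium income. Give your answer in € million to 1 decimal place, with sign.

+€381.1 million

Expenditure multiplier = 1/(1 − c(1−t) + m) = 1/(1 − 0.48×0.81 + 0.38) = 1/0.9912 ≈ 1.009.
ΔG contributes k·ΔG = (+€348 million) / 0.9912 ≈ +€351.1 million.
ΔT of −€62 million changes first-round spending by −c·ΔT = +€29.76 million, contributing k·(−c·ΔT) = (+€29.76 million) / 0.9912 ≈ +€30 million.
Net ΔY = k(ΔG − c·ΔT) = (+€377.76 million) / 0.9912 ≈ +€381.1 million.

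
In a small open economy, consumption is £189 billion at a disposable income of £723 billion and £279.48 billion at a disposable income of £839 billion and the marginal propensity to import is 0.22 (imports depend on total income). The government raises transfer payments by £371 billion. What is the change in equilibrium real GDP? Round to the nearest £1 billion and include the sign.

+£658 billion

MPC = ΔC/ΔYd = (279.48 − 189)/(839 − 723) = 90.48/116 = 0.78.
The transfer change shifts disposable income by +£371 billion, so first-round consumption changes by c·ΔTR = 0.78 × (+£371 billion) = +£289.38 billion.
Expenditure multiplier = 1/(1 − c + m) = 1/(1 − 0.78 + 0.22) = 1/0.44 ≈ 2.273.
The transfer multiplier is c × k ≈ 1.773, so ΔY = k × (c·ΔTR) = (+£289.38 billion) / 0.44 ≈ +£658 billion.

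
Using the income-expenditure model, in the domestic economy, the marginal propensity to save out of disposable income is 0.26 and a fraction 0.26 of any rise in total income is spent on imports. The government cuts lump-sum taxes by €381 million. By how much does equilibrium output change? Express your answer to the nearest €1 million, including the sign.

MPC = 1 − MPS = 1 − 0.26 = 0.74.
A lump-sum tax change of −€381 million shifts disposable income by +€381 million; first-round consumption changes by −c × ΔT = −0.74 × (−€381 million) = +€281.94 million.
Expenditure multiplier = 1/(1 − c + m) = 1/(1 − 0.74 + 0.26) = 1/0.52 ≈ 1.923.
The tax multiplier is −c × k ≈ −1.423, so ΔY = k × (−c·ΔT) = (+€281.94 million) / 0.52 ≈ +€542 million.

+€542 million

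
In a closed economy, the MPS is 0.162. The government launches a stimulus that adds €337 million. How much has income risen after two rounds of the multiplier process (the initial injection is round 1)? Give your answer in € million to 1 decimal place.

€619.4 million

MPC = 1 − MPS = 1 − 0.162 = 0.838.
Round 1 adds ΔG = €337 million; each later round is MPC = 0.838 times the previous.
After 2 rounds: 337 + 282.406 = ΔG·(1 − c^2)/(1 − c) = 337 × (1 − 0.702244)/0.162 ≈ €619.4 million.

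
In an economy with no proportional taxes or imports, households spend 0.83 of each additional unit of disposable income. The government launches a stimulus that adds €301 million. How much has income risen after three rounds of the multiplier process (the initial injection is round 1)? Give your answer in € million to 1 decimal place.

€758.2 million

Round 1 adds ΔG = €301 million; each later round is MPC = 0.83 times the previous.
After 3 rounds: 301 + 249.83 + 207.3589 = ΔG·(1 − c^3)/(1 − c) = 301 × (1 − 0.571787)/0.17 ≈ €758.2 million.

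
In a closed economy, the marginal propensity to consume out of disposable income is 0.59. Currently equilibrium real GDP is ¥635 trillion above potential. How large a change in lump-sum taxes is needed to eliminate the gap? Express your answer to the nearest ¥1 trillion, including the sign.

Spending multiplier = 1/(1 − MPC) = 1/(1 − 0.59) = 1/0.41 ≈ 2.439.
Tax multiplier = −c·k = −0.59/0.41 ≈ −1.439. Need ΔY = −¥635 trillion, so ΔT = ΔY/(−c·k) = −(−¥635 trillion) × 0.41 / 0.59 ≈ +¥441 trillion.
The government should raise lump-sum taxes by ¥441 trillion.

+¥441 trillion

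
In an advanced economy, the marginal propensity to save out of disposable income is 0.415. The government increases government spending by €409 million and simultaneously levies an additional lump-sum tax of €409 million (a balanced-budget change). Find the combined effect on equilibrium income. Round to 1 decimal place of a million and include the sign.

+€409.0 million

MPC = 1 − MPS = 1 − 0.415 = 0.585.
Expenditure multiplier = 1/(1 − MPC) = 1/(1 − 0.585) = 1/0.415 ≈ 2.41.
ΔG contributes k·ΔG = (+€409 million) / 0.415 ≈ +€985.5 million.
ΔT of +€409 million changes first-round spending by −c·ΔT = −€239.265 million, contributing k·(−c·ΔT) = (−€239.265 million) / 0.415 ≈ −€576.5 million.
With ΔG = ΔT and no other leakages, the balanced-budget multiplier is 1, so ΔY = ΔG = +€409 million.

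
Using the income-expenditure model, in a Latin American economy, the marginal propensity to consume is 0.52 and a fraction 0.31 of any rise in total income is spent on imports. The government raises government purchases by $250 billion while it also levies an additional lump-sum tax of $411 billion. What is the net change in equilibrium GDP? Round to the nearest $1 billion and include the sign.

Expenditure multiplier = 1/(1 − c + m) = 1/(1 − 0.52 + 0.31) = 1/0.79 ≈ 1.266.
ΔG contributes k·ΔG = (+$250 billion) / 0.79 ≈ +$316.5 billion.
ΔT of +$411 billion changes first-round spending by −c·ΔT = −$213.72 billion, contributing k·(−c·ΔT) = (−$213.72 billion) / 0.79 ≈ −$270.5 billion.
Net ΔY = k(ΔG − c·ΔT) = (+$36.28 billion) / 0.79 ≈ +$46 billion.

+$46 billion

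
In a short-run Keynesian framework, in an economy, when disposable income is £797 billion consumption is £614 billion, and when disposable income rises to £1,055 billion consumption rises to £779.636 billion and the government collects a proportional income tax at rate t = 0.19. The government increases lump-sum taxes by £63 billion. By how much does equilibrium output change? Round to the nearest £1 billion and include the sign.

−£84 billion

MPC = ΔC/ΔYd = (779.636 − 614)/(1,055 − 797) = 165.636/258 = 0.642.
A lump-sum tax change of +£63 billion shifts disposable income by −£63 billion; first-round consumption changes by −c × ΔT = −0.642 × (+£63 billion) = −£40.446 billion.
Expenditure multiplier = 1/(1 − c(1−t)) = 1/(1 − 0.642×0.81) = 1/0.47998 ≈ 2.083.
The tax multiplier is −c × k ≈ −1.338, so ΔY = k × (−c·ΔT) = (−£40.446 billion) / 0.47998 ≈ −£84 billion.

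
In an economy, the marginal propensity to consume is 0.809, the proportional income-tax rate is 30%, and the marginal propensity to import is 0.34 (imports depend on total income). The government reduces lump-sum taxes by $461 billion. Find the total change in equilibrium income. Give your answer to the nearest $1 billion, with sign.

A lump-sum tax change of −$461 billion shifts disposable income by +$461 billion; first-round consumption changes by −c × ΔT = −0.809 × (−$461 billion) = +$372.949 billion.
Expenditure multiplier = 1/(1 − c(1−t) + m) = 1/(1 − 0.809×0.7 + 0.34) = 1/0.7737 ≈ 1.292.
The tax multiplier is −c × k ≈ −1.046, so ΔY = k × (−c·ΔT) = (+$372.949 billion) / 0.7737 ≈ +$482 billion.

+$482 billion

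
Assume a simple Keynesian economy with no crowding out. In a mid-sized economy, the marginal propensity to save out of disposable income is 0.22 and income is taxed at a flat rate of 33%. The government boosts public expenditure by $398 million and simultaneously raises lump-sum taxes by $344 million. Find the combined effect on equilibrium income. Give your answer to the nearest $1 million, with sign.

MPC = 1 − MPS = 1 − 0.22 = 0.78.
Expenditure multiplier = 1/(1 − c(1−t)) = 1/(1 − 0.78×0.67) = 1/0.4774 ≈ 2.095.
ΔG contributes k·ΔG = (+$398 million) / 0.4774 ≈ +$833.7 million.
ΔT of +$344 million changes first-round spending by −c·ΔT = −$268.32 million, contributing k·(−c·ΔT) = (−$268.32 million) / 0.4774 ≈ −$562 million.
Net ΔY = k(ΔG − c·ΔT) = (+$129.68 million) / 0.4774 ≈ +$272 million.

+$272 million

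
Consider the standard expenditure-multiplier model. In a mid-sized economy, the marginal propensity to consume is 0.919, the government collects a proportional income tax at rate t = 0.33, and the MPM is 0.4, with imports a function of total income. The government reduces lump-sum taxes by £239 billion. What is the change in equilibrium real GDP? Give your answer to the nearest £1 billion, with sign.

+£280 billion

A lump-sum tax change of −£239 billion shifts disposable income by +£239 billion; first-round consumption changes by −c × ΔT = −0.919 × (−£239 billion) = +£219.641 billion.
Expenditure multiplier = 1/(1 − c(1−t) + m) = 1/(1 − 0.919×0.67 + 0.4) = 1/0.78427 ≈ 1.275.
The tax multiplier is −c × k ≈ −1.172, so ΔY = k × (−c·ΔT) = (+£219.641 billion) / 0.78427 ≈ +£280 billion.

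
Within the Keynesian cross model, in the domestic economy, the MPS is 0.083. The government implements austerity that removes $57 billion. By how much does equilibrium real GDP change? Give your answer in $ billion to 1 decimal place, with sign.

MPC = 1 − MPS = 1 − 0.083 = 0.917.
Spending multiplier = 1/(1 − MPC) = 1/(1 − 0.917) = 1/0.083 ≈ 12.048.
ΔY = k × ΔG = (−$57 billion) / 0.083 ≈ −$686.7 billion.

−$686.7 billion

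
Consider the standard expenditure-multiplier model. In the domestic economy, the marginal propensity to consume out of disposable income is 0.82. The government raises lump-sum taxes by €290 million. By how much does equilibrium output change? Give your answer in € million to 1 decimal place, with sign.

−€1,321.1 million

A lump-sum tax change of +€290 million shifts disposable income by −€290 million; first-round consumption changes by −c × ΔT = −0.82 × (+€290 million) = −€237.8 million.
Expenditure multiplier = 1/(1 − MPC) = 1/(1 − 0.82) = 1/0.18 ≈ 5.556.
The tax multiplier is −c × k ≈ −4.556, so ΔY = k × (−c·ΔT) = (−€237.8 million) / 0.18 ≈ −€1,321.1 million.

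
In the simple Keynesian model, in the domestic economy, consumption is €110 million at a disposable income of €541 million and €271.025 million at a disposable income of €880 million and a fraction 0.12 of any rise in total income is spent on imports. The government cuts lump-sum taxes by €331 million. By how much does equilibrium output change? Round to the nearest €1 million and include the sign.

MPC = ΔC/ΔYd = (271.025 − 110)/(880 − 541) = 161.025/339 = 0.475.
A lump-sum tax change of −€331 million shifts disposable income by +€331 million; first-round consumption changes by −c × ΔT = −0.475 × (−€331 million) = +€157.225 million.
Expenditure multiplier = 1/(1 − c + m) = 1/(1 − 0.475 + 0.12) = 1/0.645 ≈ 1.55.
The tax multiplier is −c × k ≈ −0.736, so ΔY = k × (−c·ΔT) = (+€157.225 million) / 0.645 ≈ +€244 million.

+€244 million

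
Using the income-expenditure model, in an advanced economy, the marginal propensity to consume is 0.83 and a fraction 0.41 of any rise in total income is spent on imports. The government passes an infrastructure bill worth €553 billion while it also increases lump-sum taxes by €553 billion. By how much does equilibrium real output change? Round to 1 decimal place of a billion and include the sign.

Expenditure multiplier = 1/(1 − c + m) = 1/(1 − 0.83 + 0.41) = 1/0.58 ≈ 1.724.
ΔG contributes k·ΔG = (+€553 billion) / 0.58 ≈ +€953.4 billion.
ΔT of +€553 billion changes first-round spending by −c·ΔT = −€458.99 billion, contributing k·(−c·ΔT) = (−€458.99 billion) / 0.58 ≈ −€791.4 billion.
Net ΔY = k(ΔG − c·ΔT) = (+€94.01 billion) / 0.58 ≈ +€162.1 billion.

+€162.1 billion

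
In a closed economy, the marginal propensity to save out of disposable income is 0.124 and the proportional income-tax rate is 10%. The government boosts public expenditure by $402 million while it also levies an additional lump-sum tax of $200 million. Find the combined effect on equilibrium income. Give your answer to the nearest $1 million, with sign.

+$1,072 million

MPC = 1 − MPS = 1 − 0.124 = 0.876.
Expenditure multiplier = 1/(1 − c(1−t)) = 1/(1 − 0.876×0.9) = 1/0.2116 ≈ 4.726.
ΔG contributes k·ΔG = (+$402 million) / 0.2116 ≈ +$1,899.8 million.
ΔT of +$200 million changes first-round spending by −c·ΔT = −$175.2 million, contributing k·(−c·ΔT) = (−$175.2 million) / 0.2116 ≈ −$828 million.
Net ΔY = k(ΔG − c·ΔT) = (+$226.8 million) / 0.2116 ≈ +$1,072 million.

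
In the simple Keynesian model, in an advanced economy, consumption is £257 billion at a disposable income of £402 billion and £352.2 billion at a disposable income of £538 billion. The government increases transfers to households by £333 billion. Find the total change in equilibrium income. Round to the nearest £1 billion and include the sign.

MPC = ΔC/ΔYd = (352.2 − 257)/(538 − 402) = 95.2/136 = 0.7.
The transfer change shifts disposable income by +£333 billion, so first-round consumption changes by c·ΔTR = 0.7 × (+£333 billion) = +£233.1 billion.
Expenditure multiplier = 1/(1 − MPC) = 1/(1 − 0.7) = 1/0.3 ≈ 3.333.
The transfer multiplier is c × k ≈ 2.333, so ΔY = k × (c·ΔTR) = (+£233.1 billion) / 0.3 = +£777 billion.

+£777 billion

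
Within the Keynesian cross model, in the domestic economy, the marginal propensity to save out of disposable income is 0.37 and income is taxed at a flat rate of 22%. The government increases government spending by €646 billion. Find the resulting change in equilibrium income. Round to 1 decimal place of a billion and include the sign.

+€1,270.2 billion

MPC = 1 − MPS = 1 − 0.37 = 0.63.
Expenditure multiplier = 1/(1 − c(1−t)) = 1/(1 − 0.63×0.78) = 1/0.5086 ≈ 1.966.
ΔY = k × ΔG = (+€646 billion) / 0.5086 ≈ +€1,270.2 billion.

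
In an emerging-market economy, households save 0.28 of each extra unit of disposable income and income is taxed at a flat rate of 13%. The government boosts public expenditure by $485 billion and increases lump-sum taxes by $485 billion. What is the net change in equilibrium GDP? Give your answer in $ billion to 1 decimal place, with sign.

+$363.5 billion

MPC = 1 − MPS = 1 − 0.28 = 0.72.
Expenditure multiplier = 1/(1 − c(1−t)) = 1/(1 − 0.72×0.87) = 1/0.3736 ≈ 2.677.
ΔG contributes k·ΔG = (+$485 billion) / 0.3736 ≈ +$1,298.2 billion.
ΔT of +$485 billion changes first-round spending by −c·ΔT = −$349.2 billion, contributing k·(−c·ΔT) = (−$349.2 billion) / 0.3736 ≈ −$934.7 billion.
Net ΔY = k(ΔG − c·ΔT) = (+$135.8 billion) / 0.3736 ≈ +$363.5 billion.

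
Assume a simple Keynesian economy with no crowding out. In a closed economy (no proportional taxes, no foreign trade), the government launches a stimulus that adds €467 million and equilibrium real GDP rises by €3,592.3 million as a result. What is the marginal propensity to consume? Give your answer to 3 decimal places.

0.870

Implied spending multiplier k = ΔY/ΔG = 3,592.3/467 ≈ 7.6923.
Since k = 1/(1 − MPC), MPC = 1 − 1/k = 1 − ΔG/ΔY = 1 − 467/3,592.3 ≈ 0.870.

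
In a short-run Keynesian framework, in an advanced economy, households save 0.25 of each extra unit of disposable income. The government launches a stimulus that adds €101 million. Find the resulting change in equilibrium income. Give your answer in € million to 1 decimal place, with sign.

MPC = 1 − MPS = 1 − 0.25 = 0.75.
Expenditure multiplier = 1/(1 − MPC) = 1/(1 − 0.75) = 1/0.25 = 4.
ΔY = k × ΔG = (+€101 million) / 0.25 = +€404 million.

+€404.0 million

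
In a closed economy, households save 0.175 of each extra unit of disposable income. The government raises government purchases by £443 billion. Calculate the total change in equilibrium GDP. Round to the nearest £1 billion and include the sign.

MPC = 1 − MPS = 1 − 0.175 = 0.825.
Spending multiplier = 1/(1 − MPC) = 1/(1 − 0.825) = 1/0.175 ≈ 5.714.
ΔY = k × ΔG = (+£443 billion) / 0.175 ≈ +£2,531 billion.

+£2,531 billion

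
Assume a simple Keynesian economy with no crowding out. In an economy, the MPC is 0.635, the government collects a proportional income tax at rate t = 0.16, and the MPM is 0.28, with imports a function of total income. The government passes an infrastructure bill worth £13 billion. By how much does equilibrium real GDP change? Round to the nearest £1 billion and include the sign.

+£17 billion

Spending multiplier = 1/(1 − c(1−t) + m) = 1/(1 − 0.635×0.84 + 0.28) = 1/0.7466 ≈ 1.339.
ΔY = k × ΔG = (+£13 billion) / 0.7466 ≈ +£17 billion.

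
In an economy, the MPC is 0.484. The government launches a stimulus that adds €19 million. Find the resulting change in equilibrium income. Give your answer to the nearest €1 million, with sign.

+€37 million

Spending multiplier = 1/(1 − MPC) = 1/(1 − 0.484) = 1/0.516 ≈ 1.938.
ΔY = k × ΔG = (+€19 million) / 0.516 ≈ +€37 million.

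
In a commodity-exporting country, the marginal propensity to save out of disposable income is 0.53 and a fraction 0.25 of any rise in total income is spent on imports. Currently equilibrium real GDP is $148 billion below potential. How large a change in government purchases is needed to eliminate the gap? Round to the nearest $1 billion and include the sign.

MPC = 1 − MPS = 1 − 0.53 = 0.47.
Spending multiplier = 1/(1 − c + m) = 1/(1 − 0.47 + 0.25) = 1/0.78 ≈ 1.282.
Need ΔY = +$148 billion, so ΔG = ΔY/k = (+$148 billion) × 0.78 ≈ +$115 billion.
The government should increase government purchases by $115 billion.

+$115 billion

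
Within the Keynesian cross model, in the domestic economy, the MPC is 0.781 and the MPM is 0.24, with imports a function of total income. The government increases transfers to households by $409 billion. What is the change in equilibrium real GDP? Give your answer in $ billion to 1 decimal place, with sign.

+$695.9 billion

The transfer change shifts disposable income by +$409 billion, so first-round consumption changes by c·ΔTR = 0.781 × (+$409 billion) = +$319.429 billion.
Expenditure multiplier = 1/(1 − c + m) = 1/(1 − 0.781 + 0.24) = 1/0.459 ≈ 2.179.
The transfer multiplier is c × k ≈ 1.702, so ΔY = k × (c·ΔTR) = (+$319.429 billion) / 0.459 ≈ +$695.9 billion.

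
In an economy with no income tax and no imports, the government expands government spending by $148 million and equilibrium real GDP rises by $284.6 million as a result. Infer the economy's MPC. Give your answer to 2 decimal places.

0.48

Implied spending multiplier k = ΔY/ΔG = 284.6/148 ≈ 1.923.
Since k = 1/(1 − MPC), MPC = 1 − 1/k = 1 − ΔG/ΔY = 1 − 148/284.6 ≈ 0.48.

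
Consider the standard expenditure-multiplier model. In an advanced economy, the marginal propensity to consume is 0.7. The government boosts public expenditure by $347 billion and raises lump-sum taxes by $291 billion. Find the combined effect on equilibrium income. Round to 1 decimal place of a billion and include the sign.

Expenditure multiplier = 1/(1 − MPC) = 1/(1 − 0.7) = 1/0.3 ≈ 3.333.
ΔG contributes k·ΔG = (+$347 billion) / 0.3 ≈ +$1,156.7 billion.
ΔT of +$291 billion changes first-round spending by −c·ΔT = −$203.7 billion, contributing k·(−c·ΔT) = (−$203.7 billion) / 0.3 = −$679 billion.
Net ΔY = k(ΔG − c·ΔT) = (+$143.3 billion) / 0.3 ≈ +$477.7 billion.

+$477.7 billion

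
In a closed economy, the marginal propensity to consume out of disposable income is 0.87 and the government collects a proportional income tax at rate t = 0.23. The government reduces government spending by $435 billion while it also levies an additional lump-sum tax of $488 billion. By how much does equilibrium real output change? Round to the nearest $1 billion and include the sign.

−$2,604 billion

Expenditure multiplier = 1/(1 − c(1−t)) = 1/(1 − 0.87×0.77) = 1/0.3301 ≈ 3.029.
ΔG contributes k·ΔG = (−$435 billion) / 0.3301 ≈ −$1,317.8 billion.
ΔT of +$488 billion changes first-round spending by −c·ΔT = −$424.56 billion, contributing k·(−c·ΔT) = (−$424.56 billion) / 0.3301 ≈ −$1,286.2 billion.
Net ΔY = k(ΔG − c·ΔT) = (−$859.56 billion) / 0.3301 ≈ −$2,604 billion.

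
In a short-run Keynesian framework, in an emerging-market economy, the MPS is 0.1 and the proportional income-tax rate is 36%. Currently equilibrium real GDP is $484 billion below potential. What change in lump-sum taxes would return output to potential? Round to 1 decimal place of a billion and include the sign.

−$228.0 billion

MPC = 1 − MPS = 1 − 0.1 = 0.9.
Spending multiplier = 1/(1 − c(1−t)) = 1/(1 − 0.9×0.64) = 1/0.424 ≈ 2.358.
Tax multiplier = −c·k = −0.9/0.424 ≈ −2.123. Need ΔY = +$484 billion, so ΔT = ΔY/(−c·k) = −(+$484 billion) × 0.424 / 0.9 ≈ −$228 billion.
The government should cut lump-sum taxes by $228 billion.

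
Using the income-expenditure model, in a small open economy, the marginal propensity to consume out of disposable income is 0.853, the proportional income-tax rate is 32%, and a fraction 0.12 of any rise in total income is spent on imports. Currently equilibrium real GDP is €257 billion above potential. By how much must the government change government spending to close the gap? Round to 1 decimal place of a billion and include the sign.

Spending multiplier = 1/(1 − c(1−t) + m) = 1/(1 − 0.853×0.68 + 0.12) = 1/0.53996 ≈ 1.852.
Need ΔY = −€257 billion, so ΔG = ΔY/k = (−€257 billion) × 0.53996 ≈ −€138.8 billion.
The government should cut government spending by €138.8 billion.

−€138.8 billion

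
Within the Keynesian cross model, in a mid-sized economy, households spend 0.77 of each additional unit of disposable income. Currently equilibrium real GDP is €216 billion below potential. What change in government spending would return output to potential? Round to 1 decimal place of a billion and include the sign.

+€49.7 billion

Spending multiplier = 1/(1 − MPC) = 1/(1 − 0.77) = 1/0.23 ≈ 4.348.
Need ΔY = +€216 billion, so ΔG = ΔY/k = (+€216 billion) × 0.23 ≈ +€49.7 billion.
The government should increase government spending by €49.7 billion.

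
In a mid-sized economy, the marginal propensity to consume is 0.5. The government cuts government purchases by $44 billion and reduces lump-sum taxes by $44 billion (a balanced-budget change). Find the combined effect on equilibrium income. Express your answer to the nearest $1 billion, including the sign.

−$44 billion

Expenditure multiplier = 1/(1 − MPC) = 1/(1 − 0.5) = 1/0.5 = 2.
ΔG contributes k·ΔG = (−$44 billion) / 0.5 = −$88 billion.
ΔT of −$44 billion changes first-round spending by −c·ΔT = +$22 billion, contributing k·(−c·ΔT) = (+$22 billion) / 0.5 = +$44 billion.
With ΔG = ΔT and no other leakages, the balanced-budget multiplier is 1, so ΔY = ΔG = −$44 billion.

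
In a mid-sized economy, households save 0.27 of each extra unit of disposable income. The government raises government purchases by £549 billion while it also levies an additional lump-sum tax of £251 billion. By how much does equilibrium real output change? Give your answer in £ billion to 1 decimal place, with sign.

MPC = 1 − MPS = 1 − 0.27 = 0.73.
Expenditure multiplier = 1/(1 − MPC) = 1/(1 − 0.73) = 1/0.27 ≈ 3.704.
ΔG contributes k·ΔG = (+£549 billion) / 0.27 ≈ +£2,033.3 billion.
ΔT of +£251 billion changes first-round spending by −c·ΔT = −£183.23 billion, contributing k·(−c·ΔT) = (−£183.23 billion) / 0.27 ≈ −£678.6 billion.
Net ΔY = k(ΔG − c·ΔT) = (+£365.77 billion) / 0.27 ≈ +£1,354.7 billion.

+£1,354.7 billion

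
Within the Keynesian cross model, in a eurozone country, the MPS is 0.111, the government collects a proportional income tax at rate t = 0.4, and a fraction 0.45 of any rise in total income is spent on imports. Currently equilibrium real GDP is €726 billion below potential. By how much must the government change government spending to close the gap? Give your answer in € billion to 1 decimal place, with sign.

MPC = 1 − MPS = 1 − 0.111 = 0.889.
Spending multiplier = 1/(1 − c(1−t) + m) = 1/(1 − 0.889×0.6 + 0.45) = 1/0.9166 ≈ 1.091.
Need ΔY = +€726 billion, so ΔG = ΔY/k = (+€726 billion) × 0.9166 ≈ +€665.5 billion.
The government should increase government spending by €665.5 billion.

+€665.5 billion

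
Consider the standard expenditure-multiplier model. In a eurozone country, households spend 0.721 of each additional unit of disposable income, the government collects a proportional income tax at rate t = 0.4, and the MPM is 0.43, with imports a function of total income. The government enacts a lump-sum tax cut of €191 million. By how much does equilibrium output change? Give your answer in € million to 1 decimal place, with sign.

A lump-sum tax change of −€191 million shifts disposable income by +€191 million; first-round consumption changes by −c × ΔT = −0.721 × (−€191 million) = +€137.711 million.
Expenditure multiplier = 1/(1 − c(1−t) + m) = 1/(1 − 0.721×0.6 + 0.43) = 1/0.9974 ≈ 1.003.
The tax multiplier is −c × k ≈ −0.723, so ΔY = k × (−c·ΔT) = (+€137.711 million) / 0.9974 ≈ +€138.1 million.

+€138.1 million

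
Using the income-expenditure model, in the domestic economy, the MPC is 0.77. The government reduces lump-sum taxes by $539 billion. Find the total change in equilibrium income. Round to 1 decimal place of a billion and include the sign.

+$1,804.5 billion

A lump-sum tax change of −$539 billion shifts disposable income by +$539 billion; first-round consumption changes by −c × ΔT = −0.77 × (−$539 billion) = +$415.03 billion.
Expenditure multiplier = 1/(1 − MPC) = 1/(1 − 0.77) = 1/0.23 ≈ 4.348.
The tax multiplier is −c × k ≈ −3.348, so ΔY = k × (−c·ΔT) = (+$415.03 billion) / 0.23 ≈ +$1,804.5 billion.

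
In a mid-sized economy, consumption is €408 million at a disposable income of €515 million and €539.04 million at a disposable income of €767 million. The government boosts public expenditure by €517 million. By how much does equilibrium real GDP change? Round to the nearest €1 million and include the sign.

MPC = ΔC/ΔYd = (539.04 − 408)/(767 − 515) = 131.04/252 = 0.52.
Government-spending multiplier = 1/(1 − MPC) = 1/(1 − 0.52) = 1/0.48 ≈ 2.083.
ΔY = k × ΔG = (+€517 million) / 0.48 ≈ +€1,077 million.

+€1,077 million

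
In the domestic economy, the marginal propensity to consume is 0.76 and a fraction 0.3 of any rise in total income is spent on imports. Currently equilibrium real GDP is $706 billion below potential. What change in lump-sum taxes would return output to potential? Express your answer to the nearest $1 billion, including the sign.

−$502 billion

Spending multiplier = 1/(1 − c + m) = 1/(1 − 0.76 + 0.3) = 1/0.54 ≈ 1.852.
Tax multiplier = −c·k = −0.76/0.54 ≈ −1.407. Need ΔY = +$706 billion, so ΔT = ΔY/(−c·k) = −(+$706 billion) × 0.54 / 0.76 ≈ −$502 billion.
The government should cut lump-sum taxes by $502 billion.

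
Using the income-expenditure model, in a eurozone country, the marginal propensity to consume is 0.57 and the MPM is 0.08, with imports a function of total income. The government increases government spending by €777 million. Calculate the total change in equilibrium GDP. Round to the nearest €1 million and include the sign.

Expenditure multiplier = 1/(1 − c + m) = 1/(1 − 0.57 + 0.08) = 1/0.51 ≈ 1.961.
ΔY = k × ΔG = (+€777 million) / 0.51 ≈ +€1,524 million.

+€1,524 million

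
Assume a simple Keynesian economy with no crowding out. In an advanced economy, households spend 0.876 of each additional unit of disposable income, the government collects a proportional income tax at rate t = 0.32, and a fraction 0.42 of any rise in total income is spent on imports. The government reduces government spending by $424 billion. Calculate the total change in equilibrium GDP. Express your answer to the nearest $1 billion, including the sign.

Government-spending multiplier = 1/(1 − c(1−t) + m) = 1/(1 − 0.876×0.68 + 0.42) = 1/0.82432 ≈ 1.213.
ΔY = k × ΔG = (−$424 billion) / 0.82432 ≈ −$514 billion.

−$514 billion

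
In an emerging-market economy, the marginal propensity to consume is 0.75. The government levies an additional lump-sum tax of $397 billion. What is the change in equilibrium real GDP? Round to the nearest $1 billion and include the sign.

A lump-sum tax change of +$397 billion shifts disposable income by −$397 billion; first-round consumption changes by −c × ΔT = −0.75 × (+$397 billion) = −$297.75 billion.
Expenditure multiplier = 1/(1 − MPC) = 1/(1 − 0.75) = 1/0.25 = 4.
The tax multiplier is −c × k = −3, so ΔY = k × (−c·ΔT) = (−$297.75 billion) / 0.25 = −$1,191 billion.

−$1,191 billion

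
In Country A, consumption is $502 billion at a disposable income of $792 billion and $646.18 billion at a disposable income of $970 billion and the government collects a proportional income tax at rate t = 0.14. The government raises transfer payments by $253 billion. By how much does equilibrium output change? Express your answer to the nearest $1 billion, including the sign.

MPC = ΔC/ΔYd = (646.18 − 502)/(970 − 792) = 144.18/178 = 0.81.
The transfer change shifts disposable income by +$253 billion, so first-round consumption changes by c·ΔTR = 0.81 × (+$253 billion) = +$204.93 billion.
Expenditure multiplier = 1/(1 − c(1−t)) = 1/(1 − 0.81×0.86) = 1/0.3034 ≈ 3.296.
The transfer multiplier is c × k ≈ 2.67, so ΔY = k × (c·ΔTR) = (+$204.93 billion) / 0.3034 ≈ +$675 billion.

+$675 billion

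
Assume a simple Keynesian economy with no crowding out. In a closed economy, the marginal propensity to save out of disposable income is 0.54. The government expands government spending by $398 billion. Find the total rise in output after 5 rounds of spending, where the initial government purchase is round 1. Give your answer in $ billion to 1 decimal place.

$721.9 billion

MPC = 1 − MPS = 1 − 0.54 = 0.46.
Round 1 adds ΔG = $398 billion; each later round is MPC = 0.46 times the previous.
After 5 rounds: 398 + 183.08 + 84.2168 + 38.739728 + 17.82027488 = ΔG·(1 − c^5)/(1 − c) = 398 × (1 − 0.0205962976)/0.54 ≈ $721.9 billion.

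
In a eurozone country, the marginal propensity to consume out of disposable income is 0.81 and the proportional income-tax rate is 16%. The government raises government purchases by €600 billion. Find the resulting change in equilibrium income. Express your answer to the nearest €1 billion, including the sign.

+€1,877 billion

Spending multiplier = 1/(1 − c(1−t)) = 1/(1 − 0.81×0.84) = 1/0.3196 ≈ 3.129.
ΔY = k × ΔG = (+€600 billion) / 0.3196 ≈ +€1,877 billion.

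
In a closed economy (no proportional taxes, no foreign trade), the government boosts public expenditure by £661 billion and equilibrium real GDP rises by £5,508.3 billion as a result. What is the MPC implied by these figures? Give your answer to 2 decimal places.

0.88

Implied spending multiplier k = ΔY/ΔG = 5,508.3/661 ≈ 8.3333.
Since k = 1/(1 − MPC), MPC = 1 − 1/k = 1 − ΔG/ΔY = 1 − 661/5,508.3 ≈ 0.88.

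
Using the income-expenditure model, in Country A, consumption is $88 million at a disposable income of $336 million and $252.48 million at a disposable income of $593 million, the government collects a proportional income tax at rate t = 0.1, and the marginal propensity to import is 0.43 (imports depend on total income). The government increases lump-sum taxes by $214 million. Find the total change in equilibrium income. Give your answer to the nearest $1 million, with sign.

MPC = ΔC/ΔYd = (252.48 − 88)/(593 − 336) = 164.48/257 = 0.64.
A lump-sum tax change of +$214 million shifts disposable income by −$214 million; first-round consumption changes by −c × ΔT = −0.64 × (+$214 million) = −$136.96 million.
Expenditure multiplier = 1/(1 − c(1−t) + m) = 1/(1 − 0.64×0.9 + 0.43) = 1/0.854 ≈ 1.171.
The tax multiplier is −c × k ≈ −0.749, so ΔY = k × (−c·ΔT) = (−$136.96 million) / 0.854 ≈ −$160 million.

−$160 million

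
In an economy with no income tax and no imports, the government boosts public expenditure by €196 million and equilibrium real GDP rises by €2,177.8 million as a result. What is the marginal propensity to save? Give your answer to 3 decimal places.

0.090

Implied spending multiplier k = ΔY/ΔG = 2,177.8/196 ≈ 11.1112.
Since k = 1/(1 − MPC), MPC = 1 − 1/k = 1 − ΔG/ΔY = 1 − 196/2,177.8 ≈ 0.910.
MPS = 1 − MPC = 0.090.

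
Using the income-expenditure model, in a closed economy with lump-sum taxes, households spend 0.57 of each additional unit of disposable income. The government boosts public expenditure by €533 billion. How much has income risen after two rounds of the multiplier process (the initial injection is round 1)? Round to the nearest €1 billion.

Round 1 adds ΔG = €533 billion; each later round is MPC = 0.57 times the previous.
After 2 rounds: 533 + 303.81 = ΔG·(1 − c^2)/(1 − c) = 533 × (1 − 0.3249)/0.43 ≈ €837 billion.

€837 billion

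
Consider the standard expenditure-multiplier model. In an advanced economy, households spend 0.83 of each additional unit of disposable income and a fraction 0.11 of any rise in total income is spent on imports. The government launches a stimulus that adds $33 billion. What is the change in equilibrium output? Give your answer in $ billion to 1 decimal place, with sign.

+$117.9 billion

Government-spending multiplier = 1/(1 − c + m) = 1/(1 − 0.83 + 0.11) = 1/0.28 ≈ 3.571.
ΔY = k × ΔG = (+$33 billion) / 0.28 ≈ +$117.9 billion.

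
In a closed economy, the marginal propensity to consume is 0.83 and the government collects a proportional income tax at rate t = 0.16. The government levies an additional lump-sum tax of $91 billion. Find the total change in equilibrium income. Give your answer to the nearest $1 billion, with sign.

−$249 billion

A lump-sum tax change of +$91 billion shifts disposable income by −$91 billion; first-round consumption changes by −c × ΔT = −0.83 × (+$91 billion) = −$75.53 billion.
Expenditure multiplier = 1/(1 − c(1−t)) = 1/(1 − 0.83×0.84) = 1/0.3028 ≈ 3.303.
The tax multiplier is −c × k ≈ −2.741, so ΔY = k × (−c·ΔT) = (−$75.53 billion) / 0.3028 ≈ −$249 billion.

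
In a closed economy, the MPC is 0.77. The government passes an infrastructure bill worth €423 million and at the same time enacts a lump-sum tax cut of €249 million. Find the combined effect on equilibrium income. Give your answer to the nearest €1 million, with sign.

Expenditure multiplier = 1/(1 − MPC) = 1/(1 − 0.77) = 1/0.23 ≈ 4.348.
ΔG contributes k·ΔG = (+€423 million) / 0.23 ≈ +€1,839.1 million.
ΔT of −€249 million changes first-round spending by −c·ΔT = +€191.73 million, contributing k·(−c·ΔT) = (+€191.73 million) / 0.23 ≈ +€833.6 million.
Net ΔY = k(ΔG − c·ΔT) = (+€614.73 million) / 0.23 ≈ +€2,673 million.

+€2,673 million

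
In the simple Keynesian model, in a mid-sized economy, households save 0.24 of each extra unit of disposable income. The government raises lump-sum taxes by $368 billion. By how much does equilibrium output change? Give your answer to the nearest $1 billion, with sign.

−$1,165 billion

MPC = 1 − MPS = 1 − 0.24 = 0.76.
A lump-sum tax change of +$368 billion shifts disposable income by −$368 billion; first-round consumption changes by −c × ΔT = −0.76 × (+$368 billion) = −$279.68 billion.
Expenditure multiplier = 1/(1 − MPC) = 1/(1 − 0.76) = 1/0.24 ≈ 4.167.
The tax multiplier is −c × k ≈ −3.167, so ΔY = k × (−c·ΔT) = (−$279.68 billion) / 0.24 ≈ −$1,165 billion.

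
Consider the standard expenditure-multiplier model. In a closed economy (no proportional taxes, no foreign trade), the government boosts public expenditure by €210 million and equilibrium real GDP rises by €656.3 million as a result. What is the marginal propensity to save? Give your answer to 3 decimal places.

0.320

Implied spending multiplier k = ΔY/ΔG = 656.3/210 ≈ 3.1252.
Since k = 1/(1 − MPC), MPC = 1 − 1/k = 1 − ΔG/ΔY = 1 − 210/656.3 ≈ 0.680.
MPS = 1 − MPC = 0.320.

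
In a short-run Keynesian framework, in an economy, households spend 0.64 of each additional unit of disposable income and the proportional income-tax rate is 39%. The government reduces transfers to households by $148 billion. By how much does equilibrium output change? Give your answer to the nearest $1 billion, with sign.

−$155 billion

The transfer change shifts disposable income by −$148 billion, so first-round consumption changes by c·ΔTR = 0.64 × (−$148 billion) = −$94.72 billion.
Expenditure multiplier = 1/(1 − c(1−t)) = 1/(1 − 0.64×0.61) = 1/0.6096 ≈ 1.64.
The transfer multiplier is c × k ≈ 1.05, so ΔY = k × (c·ΔTR) = (−$94.72 billion) / 0.6096 ≈ −$155 billion.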